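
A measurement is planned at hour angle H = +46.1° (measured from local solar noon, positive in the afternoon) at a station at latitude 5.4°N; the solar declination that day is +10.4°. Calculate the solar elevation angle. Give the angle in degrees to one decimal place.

44.1°

cos θ_z = sin φ sin δ + cos φ cos δ cos H = (0.0941)(0.1805) + (0.9956)(0.9836)(0.6934) = 0.6960.
θ_z = arccos(0.6960) = 45.89°, so the elevation is 90° − 45.89° = 44.11°.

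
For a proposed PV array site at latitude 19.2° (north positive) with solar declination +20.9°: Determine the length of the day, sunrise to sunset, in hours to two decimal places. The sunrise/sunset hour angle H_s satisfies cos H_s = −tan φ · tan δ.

13.02 hours

The sunset hour angle satisfies cos H_s = −tan φ tan δ = -0.1330, giving H_s = 97.64°.
Day length = 2 H_s / 15° h⁻¹ = 195.28° / 15 = 13.019 h.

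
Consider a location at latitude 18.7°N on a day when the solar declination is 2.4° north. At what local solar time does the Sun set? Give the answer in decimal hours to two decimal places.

18.05 h

The sunset hour angle satisfies cos H_s = −tan φ tan δ = -0.0142, giving H_s = 90.81°.
Sunset is at 12 + H_s/15 = 12 + 6.054 = 18.054 h local solar time.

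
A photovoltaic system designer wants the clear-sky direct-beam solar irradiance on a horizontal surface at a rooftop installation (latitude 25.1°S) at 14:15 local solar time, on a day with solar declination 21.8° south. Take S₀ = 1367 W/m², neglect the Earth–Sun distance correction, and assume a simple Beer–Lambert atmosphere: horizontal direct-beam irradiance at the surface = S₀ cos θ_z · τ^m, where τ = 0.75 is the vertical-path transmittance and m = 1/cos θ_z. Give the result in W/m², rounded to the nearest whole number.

Hour angle H = 15° × (14.25 − 12) = 33.75°.
cos θ_z = sin(-25.1°) sin(-21.8°) + cos(-25.1°) cos(-21.8°) cos(33.75°) = 0.1575 + 0.6991 = 0.8566.
Air mass m = 1/cos θ_z = 1/0.8566 = 1.167; τ^m = 0.75^1.167 = 0.7148.
Surface direct beam = 1367 × 0.8566 × 0.7148 = 837.01 W/m².

837 W/m²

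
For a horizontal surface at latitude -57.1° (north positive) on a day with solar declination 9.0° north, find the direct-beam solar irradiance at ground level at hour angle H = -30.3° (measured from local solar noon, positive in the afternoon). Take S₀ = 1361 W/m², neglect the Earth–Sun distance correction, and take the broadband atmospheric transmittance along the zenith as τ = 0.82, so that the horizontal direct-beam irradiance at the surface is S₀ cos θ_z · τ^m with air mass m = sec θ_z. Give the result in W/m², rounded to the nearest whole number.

cos θ_z = sin φ sin δ + cos φ cos δ cos H = (-0.8396)(0.1564) + (0.5432)(0.9877)(0.8634) = 0.3319.
Air mass m = 1/cos θ_z = 1/0.3319 = 3.013; τ^m = 0.82^3.013 = 0.5499.
Surface direct beam = 1361 × 0.3319 × 0.5499 = 248.40 W/m².

248 W/m²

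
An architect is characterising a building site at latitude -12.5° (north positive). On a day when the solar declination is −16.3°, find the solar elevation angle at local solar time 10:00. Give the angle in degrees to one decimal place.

60.7°

Hour angle H = 15° × (10 − 12) = -30.00°.
With φ = -12.5°, δ = -16.3°, H = -30.00°: sin φ sin δ = 0.0607, cos φ cos δ cos H = 0.8115, so cos θ_z = 0.8722.
θ_z = arccos(0.8722) = 29.28°, so the elevation is 90° − 29.28° = 60.72°.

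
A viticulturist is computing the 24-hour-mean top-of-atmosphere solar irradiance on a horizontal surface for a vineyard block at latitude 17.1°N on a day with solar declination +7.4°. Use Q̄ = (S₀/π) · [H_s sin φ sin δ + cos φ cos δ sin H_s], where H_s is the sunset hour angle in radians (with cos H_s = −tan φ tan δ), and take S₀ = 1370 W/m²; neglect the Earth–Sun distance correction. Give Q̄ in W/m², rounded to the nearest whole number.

The sunset hour angle satisfies cos H_s = −tan φ tan δ = -0.0400, giving H_s = 92.29°. In radians, H_s = 1.6108.
H_s sin φ sin δ = 1.6108 × 0.2940 × 0.1288 = 0.0610.
cos φ cos δ sin H_s = 0.9558 × 0.9917 × 0.9992 = 0.9471.
Q̄ = (1370/π) × (0.0610 + 0.9471) = 436.08 × 1.0081 = 439.61 W/m².

440 W/m²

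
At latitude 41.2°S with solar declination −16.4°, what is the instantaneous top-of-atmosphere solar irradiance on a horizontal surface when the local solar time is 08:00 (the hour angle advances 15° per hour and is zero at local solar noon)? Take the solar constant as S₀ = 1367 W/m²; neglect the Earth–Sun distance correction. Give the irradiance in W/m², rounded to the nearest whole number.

748 W/m²

Hour angle H = 15° × (8 − 12) = -60.00°.
With φ = -41.2°, δ = -16.4°, H = -60.00°: sin φ sin δ = 0.1860, cos φ cos δ cos H = 0.3609, so cos θ_z = 0.5469.
Top-of-atmosphere irradiance = S₀ cos θ_z = 1367 × 0.5469 = 747.61 W/m².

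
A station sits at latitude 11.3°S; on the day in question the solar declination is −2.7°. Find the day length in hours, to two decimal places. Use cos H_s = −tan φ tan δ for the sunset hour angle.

12.07 hours

cos H_s = −tan(-11.3°) · tan(-2.7°) = -0.0094, so H_s = arccos(-0.0094) = 90.54°.
Day length = 2 H_s / 15° h⁻¹ = 181.08° / 15 = 12.072 h.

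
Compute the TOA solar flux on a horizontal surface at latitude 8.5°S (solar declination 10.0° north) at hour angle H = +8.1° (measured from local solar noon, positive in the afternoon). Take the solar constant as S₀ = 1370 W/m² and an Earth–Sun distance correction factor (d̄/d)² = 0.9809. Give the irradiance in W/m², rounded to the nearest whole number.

cos θ_z = sin φ sin δ + cos φ cos δ cos H = (-0.1478)(0.1736) + (0.9890)(0.9848)(0.9900) = 0.9386.
Top-of-atmosphere irradiance = S₀ (d̄/d)² cos θ_z = 1370 × 0.9809 × 0.9386 = 1261.32 W/m².

1261 W/m²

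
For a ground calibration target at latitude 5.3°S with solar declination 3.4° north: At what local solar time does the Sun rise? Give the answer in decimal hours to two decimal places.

−tan φ tan δ = −(-0.0928)(0.0594) = 0.0055; H_s = arccos(0.0055) = 89.68°.
Sunrise is at 12 − H_s/15 = 12 − 5.979 = 6.021 h local solar time.

6.02 h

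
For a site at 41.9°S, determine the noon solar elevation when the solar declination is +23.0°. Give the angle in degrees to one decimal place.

At local solar noon the hour angle is zero, so the elevation is 90° − |φ − δ| = 90° − |-41.9° − (23.0°)| = 90° − 64.9° = 25.1°.

25.1°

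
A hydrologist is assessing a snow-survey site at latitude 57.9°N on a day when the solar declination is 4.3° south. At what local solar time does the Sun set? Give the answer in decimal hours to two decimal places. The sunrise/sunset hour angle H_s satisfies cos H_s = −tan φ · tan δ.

The sunset hour angle satisfies cos H_s = −tan φ tan δ = 0.1199, giving H_s = 83.11°.
Sunset is at 12 + H_s/15 = 12 + 5.541 = 17.541 h local solar time.

17.54 h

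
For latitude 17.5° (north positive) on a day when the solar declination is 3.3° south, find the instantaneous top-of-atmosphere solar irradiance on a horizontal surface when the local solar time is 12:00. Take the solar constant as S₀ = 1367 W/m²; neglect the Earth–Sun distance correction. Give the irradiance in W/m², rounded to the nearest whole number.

1278 W/m²

Hour angle H = 15° × (12 − 12) = 0.00°.
With φ = 17.5°, δ = -3.3°, H = 0.00°: sin φ sin δ = -0.0173, cos φ cos δ cos H = 0.9521, so cos θ_z = 0.9348.
Top-of-atmosphere irradiance = S₀ cos θ_z = 1367 × 0.9348 = 1277.87 W/m².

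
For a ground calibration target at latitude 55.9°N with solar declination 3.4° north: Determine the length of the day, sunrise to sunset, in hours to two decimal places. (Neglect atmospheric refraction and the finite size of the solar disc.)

The sunset hour angle satisfies cos H_s = −tan φ tan δ = -0.0877, giving H_s = 95.03°.
Day length = 2 H_s / 15° h⁻¹ = 190.06° / 15 = 12.671 h.

12.67 hours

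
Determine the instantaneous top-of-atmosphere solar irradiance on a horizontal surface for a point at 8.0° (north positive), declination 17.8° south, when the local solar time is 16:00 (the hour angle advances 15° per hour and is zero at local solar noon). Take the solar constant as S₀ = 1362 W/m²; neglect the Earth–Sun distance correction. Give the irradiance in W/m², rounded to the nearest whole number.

584 W/m²

Hour angle H = 15° × (16 − 12) = 60.00°.
cos θ_z = sin(8.0°) sin(-17.8°) + cos(8.0°) cos(-17.8°) cos(60.00°) = -0.0425 + 0.4714 = 0.4289.
Top-of-atmosphere irradiance = S₀ cos θ_z = 1362 × 0.4289 = 584.16 W/m².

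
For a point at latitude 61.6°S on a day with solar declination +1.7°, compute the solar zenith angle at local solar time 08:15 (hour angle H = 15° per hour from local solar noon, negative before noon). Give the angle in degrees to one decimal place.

Hour angle H = 15° × (8.25 − 12) = -56.25°.
With φ = -61.6°, δ = 1.7°, H = -56.25°: sin φ sin δ = -0.0261, cos φ cos δ cos H = 0.2641, so cos θ_z = 0.2380.
θ_z = arccos(0.2380) = 76.23°.

76.2°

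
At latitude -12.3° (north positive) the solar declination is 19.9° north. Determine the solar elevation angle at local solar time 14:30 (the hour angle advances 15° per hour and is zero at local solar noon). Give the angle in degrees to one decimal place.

41.0°

Hour angle H = 15° × (14.5 − 12) = 37.50°.
cos θ_z = sin φ sin δ + cos φ cos δ cos H = (-0.2130)(0.3404) + (0.9770)(0.9403)(0.7934) = 0.6564.
θ_z = arccos(0.6564) = 48.97°, so the elevation is 90° − 48.97° = 41.03°.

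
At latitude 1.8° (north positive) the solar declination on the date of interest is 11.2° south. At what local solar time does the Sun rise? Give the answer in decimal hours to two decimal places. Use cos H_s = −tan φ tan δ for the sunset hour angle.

6.02 h

−tan φ tan δ = −(0.0314)(-0.1980) = 0.0062; H_s = arccos(0.0062) = 89.64°.
Sunrise is at 12 − H_s/15 = 12 − 5.976 = 6.024 h local solar time.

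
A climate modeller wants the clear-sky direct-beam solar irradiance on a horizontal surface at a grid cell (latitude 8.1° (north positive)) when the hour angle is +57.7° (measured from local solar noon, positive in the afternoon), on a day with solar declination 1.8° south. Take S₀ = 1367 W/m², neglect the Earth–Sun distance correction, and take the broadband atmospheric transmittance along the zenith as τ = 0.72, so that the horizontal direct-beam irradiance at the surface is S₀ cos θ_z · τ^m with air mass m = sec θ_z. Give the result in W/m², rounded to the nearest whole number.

With φ = 8.1°, δ = -1.8°, H = 57.70°: sin φ sin δ = -0.0044, cos φ cos δ cos H = 0.5288, so cos θ_z = 0.5244.
Air mass m = 1/cos θ_z = 1/0.5244 = 1.907; τ^m = 0.72^1.907 = 0.5345.
Surface direct beam = 1367 × 0.5244 × 0.5345 = 383.16 W/m².

383 W/m²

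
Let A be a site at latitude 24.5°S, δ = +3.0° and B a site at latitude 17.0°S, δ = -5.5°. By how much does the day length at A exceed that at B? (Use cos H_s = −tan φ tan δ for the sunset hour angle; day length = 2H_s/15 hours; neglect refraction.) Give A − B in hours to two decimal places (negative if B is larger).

-0.41 h

A: H_s = arccos(−tan -24.5° · tan 3.0°) = 88.63°, so 2H_s/15 = 11.8173 h.
B: H_s = arccos(−tan -17.0° · tan -5.5°) = 91.69°, so 2H_s/15 = 12.2253 h.
A − B = 11.8173 − 12.2253 = -0.4080 h.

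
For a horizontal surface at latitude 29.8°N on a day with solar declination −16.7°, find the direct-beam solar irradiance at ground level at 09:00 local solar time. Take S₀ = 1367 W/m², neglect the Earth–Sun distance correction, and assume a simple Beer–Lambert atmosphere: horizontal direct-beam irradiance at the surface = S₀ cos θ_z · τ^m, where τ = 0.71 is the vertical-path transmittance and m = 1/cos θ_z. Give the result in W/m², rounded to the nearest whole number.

282 W/m²

Hour angle H = 15° × (9 − 12) = -45.00°.
cos θ_z = sin(29.8°) sin(-16.7°) + cos(29.8°) cos(-16.7°) cos(-45.00°) = -0.1428 + 0.5877 = 0.4449.
Air mass m = 1/cos θ_z = 1/0.4449 = 2.248; τ^m = 0.71^2.248 = 0.4631.
Surface direct beam = 1367 × 0.4449 × 0.4631 = 281.65 W/m².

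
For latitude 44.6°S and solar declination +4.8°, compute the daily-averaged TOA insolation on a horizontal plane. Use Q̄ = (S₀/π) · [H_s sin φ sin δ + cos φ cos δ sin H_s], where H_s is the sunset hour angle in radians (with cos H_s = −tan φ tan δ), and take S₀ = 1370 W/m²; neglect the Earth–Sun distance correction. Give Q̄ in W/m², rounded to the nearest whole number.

−tan φ tan δ = −(-0.9861)(0.0840) = 0.0828; H_s = arccos(0.0828) = 85.25°. In radians, H_s = 1.4879.
H_s sin φ sin δ = 1.4879 × -0.7022 × 0.0837 = -0.0875.
cos φ cos δ sin H_s = 0.7120 × 0.9965 × 0.9966 = 0.7071.
Q̄ = (1370/π) × (-0.0875 + 0.7071) = 436.08 × 0.6196 = 270.20 W/m².

270 W/m²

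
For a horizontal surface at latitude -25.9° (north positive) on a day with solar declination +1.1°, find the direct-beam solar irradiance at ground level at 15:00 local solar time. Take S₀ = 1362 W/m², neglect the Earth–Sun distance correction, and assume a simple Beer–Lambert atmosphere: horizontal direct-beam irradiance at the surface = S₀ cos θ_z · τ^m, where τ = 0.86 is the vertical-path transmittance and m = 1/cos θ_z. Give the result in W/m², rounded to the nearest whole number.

672 W/m²

Hour angle H = 15° × (15 − 12) = 45.00°.
With φ = -25.9°, δ = 1.1°, H = 45.00°: sin φ sin δ = -0.0084, cos φ cos δ cos H = 0.6360, so cos θ_z = 0.6276.
Air mass m = 1/cos θ_z = 1/0.6276 = 1.593; τ^m = 0.86^1.593 = 0.7864.
Surface direct beam = 1362 × 0.6276 × 0.7864 = 672.21 W/m².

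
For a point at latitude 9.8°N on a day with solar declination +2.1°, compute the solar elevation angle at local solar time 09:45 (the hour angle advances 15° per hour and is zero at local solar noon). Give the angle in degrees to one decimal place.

55.6°

Hour angle H = 15° × (9.75 − 12) = -33.75°.
cos θ_z = sin φ sin δ + cos φ cos δ cos H = (0.1702)(0.0366) + (0.9854)(0.9993)(0.8315) = 0.8250.
θ_z = arccos(0.8250) = 34.41°, so the elevation is 90° − 34.41° = 55.59°.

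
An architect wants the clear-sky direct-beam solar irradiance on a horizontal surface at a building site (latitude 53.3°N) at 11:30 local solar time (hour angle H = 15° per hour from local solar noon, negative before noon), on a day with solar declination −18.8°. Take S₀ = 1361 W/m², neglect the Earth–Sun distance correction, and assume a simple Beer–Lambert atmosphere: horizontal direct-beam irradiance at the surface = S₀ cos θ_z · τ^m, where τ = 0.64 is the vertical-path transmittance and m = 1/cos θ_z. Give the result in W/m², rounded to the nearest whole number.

94 W/m²

Hour angle H = 15° × (11.5 − 12) = -7.50°.
cos θ_z = sin φ sin δ + cos φ cos δ cos H = (0.8018)(-0.3223) + (0.5976)(0.9466)(0.9914) = 0.3024.
Air mass m = 1/cos θ_z = 1/0.3024 = 3.307; τ^m = 0.64^3.307 = 0.2286.
Surface direct beam = 1361 × 0.3024 × 0.2286 = 94.08 W/m².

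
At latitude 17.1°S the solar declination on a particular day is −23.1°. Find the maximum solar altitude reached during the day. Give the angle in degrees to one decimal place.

84.0°

At local solar noon the hour angle is zero, so the elevation is 90° − |φ − δ| = 90° − |-17.1° − (-23.1°)| = 90° − 6.0° = 84.0°.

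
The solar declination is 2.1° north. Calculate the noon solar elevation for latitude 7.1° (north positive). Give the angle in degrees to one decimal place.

At local solar noon the hour angle is zero, so the elevation is 90° − |φ − δ| = 90° − |7.1° − (2.1°)| = 90° − 5.0° = 85.0°.

85.0°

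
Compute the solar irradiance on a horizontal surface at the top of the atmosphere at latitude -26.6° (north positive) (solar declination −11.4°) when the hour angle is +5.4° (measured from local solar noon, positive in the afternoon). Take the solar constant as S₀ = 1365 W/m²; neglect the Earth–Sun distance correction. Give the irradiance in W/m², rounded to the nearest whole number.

cos θ_z = sin(-26.6°) sin(-11.4°) + cos(-26.6°) cos(-11.4°) cos(5.40°) = 0.0885 + 0.8726 = 0.9611.
Top-of-atmosphere irradiance = S₀ cos θ_z = 1365 × 0.9611 = 1311.90 W/m².

1312 W/m²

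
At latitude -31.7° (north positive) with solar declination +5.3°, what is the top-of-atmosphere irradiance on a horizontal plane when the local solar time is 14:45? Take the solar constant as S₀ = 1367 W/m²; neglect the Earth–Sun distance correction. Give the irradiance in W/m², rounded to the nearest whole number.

Hour angle H = 15° × (14.75 − 12) = 41.25°.
cos θ_z = sin(-31.7°) sin(5.3°) + cos(-31.7°) cos(5.3°) cos(41.25°) = -0.0485 + 0.6369 = 0.5884.
Top-of-atmosphere irradiance = S₀ cos θ_z = 1367 × 0.5884 = 804.34 W/m².

804 W/m²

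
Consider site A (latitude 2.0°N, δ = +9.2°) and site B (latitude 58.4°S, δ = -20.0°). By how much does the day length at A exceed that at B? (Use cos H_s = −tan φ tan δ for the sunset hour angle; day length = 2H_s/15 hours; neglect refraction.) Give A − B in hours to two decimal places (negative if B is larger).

-4.79 h

A: H_s = arccos(−tan 2.0° · tan 9.2°) = 90.32°, so 2H_s/15 = 12.0427 h.
B: H_s = arccos(−tan -58.4° · tan -20.0°) = 126.27°, so 2H_s/15 = 16.8360 h.
A − B = 12.0427 − 16.8360 = -4.7933 h.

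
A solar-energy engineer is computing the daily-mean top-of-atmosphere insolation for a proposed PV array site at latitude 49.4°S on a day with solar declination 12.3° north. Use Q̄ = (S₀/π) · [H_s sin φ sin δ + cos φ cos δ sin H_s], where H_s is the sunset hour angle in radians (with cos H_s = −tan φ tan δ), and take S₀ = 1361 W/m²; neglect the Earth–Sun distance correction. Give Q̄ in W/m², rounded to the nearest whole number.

174 W/m²

The sunset hour angle satisfies cos H_s = −tan φ tan δ = 0.2544, giving H_s = 75.26°. In radians, H_s = 1.3135.
H_s sin φ sin δ = 1.3135 × -0.7593 × 0.2130 = -0.2124.
cos φ cos δ sin H_s = 0.6508 × 0.9770 × 0.9671 = 0.6149.
Q̄ = (1361/π) × (-0.2124 + 0.6149) = 433.22 × 0.4025 = 174.37 W/m².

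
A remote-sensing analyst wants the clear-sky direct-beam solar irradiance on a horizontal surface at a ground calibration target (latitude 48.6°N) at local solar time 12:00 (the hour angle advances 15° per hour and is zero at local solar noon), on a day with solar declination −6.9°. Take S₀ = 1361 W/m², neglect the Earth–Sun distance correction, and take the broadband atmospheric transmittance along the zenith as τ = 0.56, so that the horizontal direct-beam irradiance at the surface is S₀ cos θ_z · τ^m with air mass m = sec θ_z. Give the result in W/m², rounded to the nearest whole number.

Hour angle H = 15° × (12 − 12) = 0.00°.
With φ = 48.6°, δ = -6.9°, H = 0.00°: sin φ sin δ = -0.0901, cos φ cos δ cos H = 0.6565, so cos θ_z = 0.5664.
Air mass m = 1/cos θ_z = 1/0.5664 = 1.766; τ^m = 0.56^1.766 = 0.3592.
Surface direct beam = 1361 × 0.5664 × 0.3592 = 276.90 W/m².

277 W/m²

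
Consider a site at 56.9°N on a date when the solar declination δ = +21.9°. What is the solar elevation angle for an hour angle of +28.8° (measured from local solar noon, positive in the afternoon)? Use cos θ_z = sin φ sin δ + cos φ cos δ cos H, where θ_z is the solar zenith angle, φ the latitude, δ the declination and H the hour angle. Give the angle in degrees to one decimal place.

49.2°

cos θ_z = sin(56.9°) sin(21.9°) + cos(56.9°) cos(21.9°) cos(28.80°) = 0.3125 + 0.4440 = 0.7565.
θ_z = arccos(0.7565) = 40.84°, so the elevation is 90° − 40.84° = 49.16°.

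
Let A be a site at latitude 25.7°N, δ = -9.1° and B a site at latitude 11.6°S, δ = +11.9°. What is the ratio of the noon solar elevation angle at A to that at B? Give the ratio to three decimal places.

0.830

A: 90° − |25.7 − (-9.1)| = 55.20°.
B: 90° − |-11.6 − (11.9)| = 66.50°.
Ratio A/B = 55.2000 / 66.5000 = 0.8301.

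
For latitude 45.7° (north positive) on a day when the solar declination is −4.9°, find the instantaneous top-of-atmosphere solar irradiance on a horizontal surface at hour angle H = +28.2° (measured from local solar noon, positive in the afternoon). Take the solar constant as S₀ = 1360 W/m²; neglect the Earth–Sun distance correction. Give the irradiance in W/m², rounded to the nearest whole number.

751 W/m²

With φ = 45.7°, δ = -4.9°, H = 28.20°: sin φ sin δ = -0.0611, cos φ cos δ cos H = 0.6133, so cos θ_z = 0.5522.
Top-of-atmosphere irradiance = S₀ cos θ_z = 1360 × 0.5522 = 750.99 W/m².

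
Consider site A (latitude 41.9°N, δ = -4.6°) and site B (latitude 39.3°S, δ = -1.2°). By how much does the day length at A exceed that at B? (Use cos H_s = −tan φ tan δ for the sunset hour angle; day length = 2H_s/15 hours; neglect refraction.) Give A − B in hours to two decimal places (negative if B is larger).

-0.68 h

A: H_s = arccos(−tan 41.9° · tan -4.6°) = 85.86°, so 2H_s/15 = 11.4480 h.
B: H_s = arccos(−tan -39.3° · tan -1.2°) = 90.98°, so 2H_s/15 = 12.1307 h.
A − B = 11.4480 − 12.1307 = -0.6827 h.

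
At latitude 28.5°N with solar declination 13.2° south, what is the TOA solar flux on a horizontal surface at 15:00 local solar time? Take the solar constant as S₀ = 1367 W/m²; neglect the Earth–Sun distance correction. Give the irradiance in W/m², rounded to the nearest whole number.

678 W/m²

Hour angle H = 15° × (15 − 12) = 45.00°.
With φ = 28.5°, δ = -13.2°, H = 45.00°: sin φ sin δ = -0.1090, cos φ cos δ cos H = 0.6050, so cos θ_z = 0.4960.
Top-of-atmosphere irradiance = S₀ cos θ_z = 1367 × 0.4960 = 678.03 W/m².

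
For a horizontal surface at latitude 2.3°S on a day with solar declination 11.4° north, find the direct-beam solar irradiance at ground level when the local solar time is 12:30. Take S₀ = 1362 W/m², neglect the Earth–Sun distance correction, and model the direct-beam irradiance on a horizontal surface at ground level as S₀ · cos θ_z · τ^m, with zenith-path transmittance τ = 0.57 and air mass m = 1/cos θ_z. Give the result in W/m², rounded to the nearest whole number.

732 W/m²

Hour angle H = 15° × (12.5 − 12) = 7.50°.
cos θ_z = sin φ sin δ + cos φ cos δ cos H = (-0.0401)(0.1977) + (0.9992)(0.9803)(0.9914) = 0.9632.
Air mass m = 1/cos θ_z = 1/0.9632 = 1.038; τ^m = 0.57^1.038 = 0.5580.
Surface direct beam = 1362 × 0.9632 × 0.5580 = 732.03 W/m².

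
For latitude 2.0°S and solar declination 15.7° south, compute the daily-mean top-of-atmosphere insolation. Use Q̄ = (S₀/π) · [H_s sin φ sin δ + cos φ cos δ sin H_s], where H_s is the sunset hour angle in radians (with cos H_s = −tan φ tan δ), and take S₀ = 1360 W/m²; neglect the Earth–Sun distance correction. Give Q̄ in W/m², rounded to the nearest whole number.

The sunset hour angle satisfies cos H_s = −tan φ tan δ = -0.0098, giving H_s = 90.56°. In radians, H_s = 1.5806.
H_s sin φ sin δ = 1.5806 × -0.0349 × -0.2706 = 0.0149.
cos φ cos δ sin H_s = 0.9994 × 0.9627 × 1.0000 = 0.9621.
Q̄ = (1360/π) × (0.0149 + 0.9621) = 432.90 × 0.9770 = 422.94 W/m².

423 W/m²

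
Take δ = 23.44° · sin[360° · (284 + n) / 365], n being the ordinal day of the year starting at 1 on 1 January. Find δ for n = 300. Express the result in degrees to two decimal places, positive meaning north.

360 × (284 + 300) / 365 = 576.000°; sin(576.000°) = -0.5878.
δ = 23.44 × -0.5878 = -13.778° ≈ -13.78°.

-13.78°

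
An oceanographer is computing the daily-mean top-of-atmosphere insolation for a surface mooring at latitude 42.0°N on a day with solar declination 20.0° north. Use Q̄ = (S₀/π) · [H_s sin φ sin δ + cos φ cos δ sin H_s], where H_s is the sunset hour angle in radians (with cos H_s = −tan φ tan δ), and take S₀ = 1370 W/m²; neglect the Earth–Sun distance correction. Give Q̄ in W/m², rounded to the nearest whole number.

478 W/m²

cos H_s = −tan(42.0°) · tan(20.0°) = -0.3277, so H_s = arccos(-0.3277) = 109.13°. In radians, H_s = 1.9047.
H_s sin φ sin δ = 1.9047 × 0.6691 × 0.3420 = 0.4359.
cos φ cos δ sin H_s = 0.7431 × 0.9397 × 0.9448 = 0.6597.
Q̄ = (1370/π) × (0.4359 + 0.6597) = 436.08 × 1.0956 = 477.77 W/m².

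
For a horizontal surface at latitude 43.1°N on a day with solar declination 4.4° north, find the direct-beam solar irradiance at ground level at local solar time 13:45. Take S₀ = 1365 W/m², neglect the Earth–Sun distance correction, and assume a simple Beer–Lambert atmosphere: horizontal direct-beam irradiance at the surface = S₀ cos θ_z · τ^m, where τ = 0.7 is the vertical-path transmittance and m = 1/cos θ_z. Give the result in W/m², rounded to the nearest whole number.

581 W/m²

Hour angle H = 15° × (13.75 − 12) = 26.25°.
cos θ_z = sin φ sin δ + cos φ cos δ cos H = (0.6833)(0.0767) + (0.7302)(0.9971)(0.8969) = 0.7054.
Air mass m = 1/cos θ_z = 1/0.7054 = 1.418; τ^m = 0.7^1.418 = 0.6030.
Surface direct beam = 1365 × 0.7054 × 0.6030 = 580.61 W/m².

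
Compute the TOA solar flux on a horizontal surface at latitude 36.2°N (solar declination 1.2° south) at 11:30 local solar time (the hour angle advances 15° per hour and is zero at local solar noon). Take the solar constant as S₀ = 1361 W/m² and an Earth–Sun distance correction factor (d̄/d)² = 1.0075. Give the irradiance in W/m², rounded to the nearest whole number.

1080 W/m²

Hour angle H = 15° × (11.5 − 12) = -7.50°.
With φ = 36.2°, δ = -1.2°, H = -7.50°: sin φ sin δ = -0.0124, cos φ cos δ cos H = 0.7999, so cos θ_z = 0.7875.
Top-of-atmosphere irradiance = S₀ (d̄/d)² cos θ_z = 1361 × 1.0075 × 0.7875 = 1079.83 W/m².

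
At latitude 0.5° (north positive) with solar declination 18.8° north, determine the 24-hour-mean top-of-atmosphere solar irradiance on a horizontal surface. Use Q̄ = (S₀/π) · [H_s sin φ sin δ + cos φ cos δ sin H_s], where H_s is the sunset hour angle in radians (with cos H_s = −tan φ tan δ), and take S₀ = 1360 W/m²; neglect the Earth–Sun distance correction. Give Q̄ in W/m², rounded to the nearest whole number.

412 W/m²

−tan φ tan δ = −(0.0087)(0.3404) = -0.0030; H_s = arccos(-0.0030) = 90.17°. In radians, H_s = 1.5738.
H_s sin φ sin δ = 1.5738 × 0.0087 × 0.3223 = 0.0044.
cos φ cos δ sin H_s = 1.0000 × 0.9466 × 1.0000 = 0.9466.
Q̄ = (1360/π) × (0.0044 + 0.9466) = 432.90 × 0.9510 = 411.69 W/m².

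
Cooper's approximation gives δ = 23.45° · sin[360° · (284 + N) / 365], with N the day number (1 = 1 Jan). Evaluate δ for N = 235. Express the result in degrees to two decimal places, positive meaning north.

360 × (284 + 235) / 365 = 511.890°; sin(511.890°) = 0.4712.
δ = 23.45 × 0.4712 = 11.050° ≈ +11.05°.

+11.05°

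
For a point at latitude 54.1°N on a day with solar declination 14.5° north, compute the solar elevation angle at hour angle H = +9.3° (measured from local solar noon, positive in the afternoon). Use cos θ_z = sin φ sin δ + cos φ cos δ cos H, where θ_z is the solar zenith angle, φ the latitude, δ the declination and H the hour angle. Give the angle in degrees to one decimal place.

With φ = 54.1°, δ = 14.5°, H = 9.30°: sin φ sin δ = 0.2028, cos φ cos δ cos H = 0.5602, so cos θ_z = 0.7630.
θ_z = arccos(0.7630) = 40.27°, so the elevation is 90° − 40.27° = 49.73°.

49.7°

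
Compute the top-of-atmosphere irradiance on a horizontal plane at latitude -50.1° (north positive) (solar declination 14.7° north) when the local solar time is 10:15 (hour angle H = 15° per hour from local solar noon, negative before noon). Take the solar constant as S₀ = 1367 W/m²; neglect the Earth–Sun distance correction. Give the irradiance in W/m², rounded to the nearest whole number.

495 W/m²

Hour angle H = 15° × (10.25 − 12) = -26.25°.
With φ = -50.1°, δ = 14.7°, H = -26.25°: sin φ sin δ = -0.1947, cos φ cos δ cos H = 0.5565, so cos θ_z = 0.3618.
Top-of-atmosphere irradiance = S₀ cos θ_z = 1367 × 0.3618 = 494.58 W/m².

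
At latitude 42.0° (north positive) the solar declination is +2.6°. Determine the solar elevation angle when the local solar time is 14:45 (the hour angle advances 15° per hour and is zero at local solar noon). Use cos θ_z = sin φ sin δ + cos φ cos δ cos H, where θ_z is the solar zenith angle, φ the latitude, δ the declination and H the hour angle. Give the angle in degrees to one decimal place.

36.1°

Hour angle H = 15° × (14.75 − 12) = 41.25°.
With φ = 42.0°, δ = 2.6°, H = 41.25°: sin φ sin δ = 0.0304, cos φ cos δ cos H = 0.5582, so cos θ_z = 0.5886.
θ_z = arccos(0.5886) = 53.94°, so the elevation is 90° − 53.94° = 36.06°.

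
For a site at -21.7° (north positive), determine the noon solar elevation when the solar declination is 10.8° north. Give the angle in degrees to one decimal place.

57.5°

At local solar noon the hour angle is zero, so the elevation is 90° − |φ − δ| = 90° − |-21.7° − (10.8°)| = 90° − 32.5° = 57.5°.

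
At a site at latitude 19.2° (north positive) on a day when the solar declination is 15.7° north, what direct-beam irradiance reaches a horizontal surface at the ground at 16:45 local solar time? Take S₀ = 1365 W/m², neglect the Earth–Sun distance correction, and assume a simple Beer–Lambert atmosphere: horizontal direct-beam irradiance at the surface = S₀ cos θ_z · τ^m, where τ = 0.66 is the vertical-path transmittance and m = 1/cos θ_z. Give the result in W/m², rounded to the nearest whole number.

175 W/m²

Hour angle H = 15° × (16.75 − 12) = 71.25°.
cos θ_z = sin φ sin δ + cos φ cos δ cos H = (0.3289)(0.2706) + (0.9444)(0.9627)(0.3214) = 0.3812.
Air mass m = 1/cos θ_z = 1/0.3812 = 2.623; τ^m = 0.66^2.623 = 0.3363.
Surface direct beam = 1365 × 0.3812 × 0.3363 = 174.99 W/m².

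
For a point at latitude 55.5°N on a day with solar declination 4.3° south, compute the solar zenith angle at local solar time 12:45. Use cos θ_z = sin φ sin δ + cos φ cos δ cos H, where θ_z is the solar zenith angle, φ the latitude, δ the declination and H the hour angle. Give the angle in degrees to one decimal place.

60.5°

Hour angle H = 15° × (12.75 − 12) = 11.25°.
With φ = 55.5°, δ = -4.3°, H = 11.25°: sin φ sin δ = -0.0618, cos φ cos δ cos H = 0.5540, so cos θ_z = 0.4922.
θ_z = arccos(0.4922) = 60.51°.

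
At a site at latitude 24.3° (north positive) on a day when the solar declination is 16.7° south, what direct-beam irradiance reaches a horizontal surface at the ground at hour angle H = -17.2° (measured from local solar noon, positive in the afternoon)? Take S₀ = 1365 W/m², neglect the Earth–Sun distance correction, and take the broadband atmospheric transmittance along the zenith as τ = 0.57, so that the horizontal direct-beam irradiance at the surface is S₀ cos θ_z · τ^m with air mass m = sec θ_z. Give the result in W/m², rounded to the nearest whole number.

cos θ_z = sin(24.3°) sin(-16.7°) + cos(24.3°) cos(-16.7°) cos(-17.20°) = -0.1183 + 0.8339 = 0.7156.
Air mass m = 1/cos θ_z = 1/0.7156 = 1.397; τ^m = 0.57^1.397 = 0.4560.
Surface direct beam = 1365 × 0.7156 × 0.4560 = 445.42 W/m².

445 W/m²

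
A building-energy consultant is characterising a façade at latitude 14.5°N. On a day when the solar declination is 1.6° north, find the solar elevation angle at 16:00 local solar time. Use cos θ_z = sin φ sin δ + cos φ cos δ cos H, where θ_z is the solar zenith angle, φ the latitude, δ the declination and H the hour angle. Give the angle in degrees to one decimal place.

29.4°

Hour angle H = 15° × (16 − 12) = 60.00°.
With φ = 14.5°, δ = 1.6°, H = 60.00°: sin φ sin δ = 0.0070, cos φ cos δ cos H = 0.4839, so cos θ_z = 0.4909.
θ_z = arccos(0.4909) = 60.60°, so the elevation is 90° − 60.60° = 29.40°.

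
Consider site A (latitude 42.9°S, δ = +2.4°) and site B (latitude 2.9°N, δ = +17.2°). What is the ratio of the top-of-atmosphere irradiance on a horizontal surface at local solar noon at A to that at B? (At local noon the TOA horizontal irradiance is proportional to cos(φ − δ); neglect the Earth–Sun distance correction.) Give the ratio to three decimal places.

A: cos θ_z = cos(-42.9° − (2.4°)) = 0.7034.
B: cos θ_z = cos(2.9° − (17.2°)) = 0.9690.
Ratio A/B = 0.7034 / 0.9690 = 0.7259.

0.726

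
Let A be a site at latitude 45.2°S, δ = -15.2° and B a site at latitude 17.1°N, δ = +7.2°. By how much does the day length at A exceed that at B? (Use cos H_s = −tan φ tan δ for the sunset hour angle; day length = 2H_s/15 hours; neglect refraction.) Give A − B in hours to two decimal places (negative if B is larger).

A: H_s = arccos(−tan -45.2° · tan -15.2°) = 105.88°, so 2H_s/15 = 14.1173 h.
B: H_s = arccos(−tan 17.1° · tan 7.2°) = 92.23°, so 2H_s/15 = 12.2973 h.
A − B = 14.1173 − 12.2973 = 1.8200 h.

+1.82 h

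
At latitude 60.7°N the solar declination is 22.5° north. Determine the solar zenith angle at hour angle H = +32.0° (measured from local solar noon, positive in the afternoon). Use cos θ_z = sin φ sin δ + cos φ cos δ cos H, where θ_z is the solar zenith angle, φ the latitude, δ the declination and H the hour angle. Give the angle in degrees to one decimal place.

With φ = 60.7°, δ = 22.5°, H = 32.00°: sin φ sin δ = 0.3337, cos φ cos δ cos H = 0.3834, so cos θ_z = 0.7171.
θ_z = arccos(0.7171) = 44.18°.

44.2°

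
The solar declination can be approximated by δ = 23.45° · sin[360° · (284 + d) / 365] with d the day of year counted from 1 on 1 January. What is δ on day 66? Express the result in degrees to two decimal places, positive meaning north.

360 × (284 + 66) / 365 = 345.205°; sin(345.205°) = -0.2554.
δ = 23.45 × -0.2554 = -5.989° ≈ -5.99°.

-5.99°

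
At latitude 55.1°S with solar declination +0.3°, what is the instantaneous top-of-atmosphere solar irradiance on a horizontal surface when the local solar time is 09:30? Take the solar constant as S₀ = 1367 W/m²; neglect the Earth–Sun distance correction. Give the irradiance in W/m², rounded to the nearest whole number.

615 W/m²

Hour angle H = 15° × (9.5 − 12) = -37.50°.
cos θ_z = sin(-55.1°) sin(0.3°) + cos(-55.1°) cos(0.3°) cos(-37.50°) = -0.0043 + 0.4539 = 0.4496.
Top-of-atmosphere irradiance = S₀ cos θ_z = 1367 × 0.4496 = 614.60 W/m².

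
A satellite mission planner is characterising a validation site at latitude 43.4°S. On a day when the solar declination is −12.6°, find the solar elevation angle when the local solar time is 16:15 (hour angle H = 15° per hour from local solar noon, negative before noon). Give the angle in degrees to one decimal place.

Hour angle H = 15° × (16.25 − 12) = 63.75°.
cos θ_z = sin(-43.4°) sin(-12.6°) + cos(-43.4°) cos(-12.6°) cos(63.75°) = 0.1499 + 0.3136 = 0.4635.
θ_z = arccos(0.4635) = 62.39°, so the elevation is 90° − 62.39° = 27.61°.

27.6°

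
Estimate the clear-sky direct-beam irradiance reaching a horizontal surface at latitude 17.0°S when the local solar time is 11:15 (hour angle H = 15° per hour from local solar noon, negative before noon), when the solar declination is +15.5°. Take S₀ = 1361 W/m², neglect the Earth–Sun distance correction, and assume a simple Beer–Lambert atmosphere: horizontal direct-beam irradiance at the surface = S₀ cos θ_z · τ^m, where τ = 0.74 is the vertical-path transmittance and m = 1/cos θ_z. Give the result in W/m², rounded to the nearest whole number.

Hour angle H = 15° × (11.25 − 12) = -11.25°.
cos θ_z = sin φ sin δ + cos φ cos δ cos H = (-0.2924)(0.2672) + (0.9563)(0.9636)(0.9808) = 0.8257.
Air mass m = 1/cos θ_z = 1/0.8257 = 1.211; τ^m = 0.74^1.211 = 0.6944.
Surface direct beam = 1361 × 0.8257 × 0.6944 = 780.35 W/m².

780 W/m²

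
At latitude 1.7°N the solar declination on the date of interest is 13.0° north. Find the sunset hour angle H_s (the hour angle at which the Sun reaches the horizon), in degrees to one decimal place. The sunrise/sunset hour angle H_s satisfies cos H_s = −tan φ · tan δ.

The sunset hour angle satisfies cos H_s = −tan φ tan δ = -0.0069, giving H_s = 90.40°.

90.4°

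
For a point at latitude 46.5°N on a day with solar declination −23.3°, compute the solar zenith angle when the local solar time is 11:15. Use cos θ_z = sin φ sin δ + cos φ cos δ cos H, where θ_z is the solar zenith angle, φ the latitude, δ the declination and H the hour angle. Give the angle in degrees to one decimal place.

Hour angle H = 15° × (11.25 − 12) = -11.25°.
cos θ_z = sin φ sin δ + cos φ cos δ cos H = (0.7254)(-0.3955) + (0.6884)(0.9184)(0.9808) = 0.3332.
θ_z = arccos(0.3332) = 70.54°.

70.5°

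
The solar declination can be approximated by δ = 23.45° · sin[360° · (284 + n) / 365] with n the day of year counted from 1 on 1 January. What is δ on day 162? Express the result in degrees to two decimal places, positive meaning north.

360 × (284 + 162) / 365 = 439.890°; sin(439.890°) = 0.9845.
δ = 23.45 × 0.9845 = 23.087° ≈ +23.09°.

+23.09°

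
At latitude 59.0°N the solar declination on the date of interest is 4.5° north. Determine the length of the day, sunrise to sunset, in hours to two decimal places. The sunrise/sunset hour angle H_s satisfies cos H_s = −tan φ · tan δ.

−tan φ tan δ = −(1.6643)(0.0787) = -0.1310; H_s = arccos(-0.1310) = 97.53°.
Day length = 2 H_s / 15° h⁻¹ = 195.06° / 15 = 13.004 h.

13.00 hours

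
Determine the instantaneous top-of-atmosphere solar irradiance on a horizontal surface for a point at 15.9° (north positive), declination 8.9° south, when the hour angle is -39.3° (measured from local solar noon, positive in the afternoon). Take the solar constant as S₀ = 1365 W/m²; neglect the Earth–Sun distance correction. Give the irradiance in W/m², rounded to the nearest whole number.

946 W/m²

With φ = 15.9°, δ = -8.9°, H = -39.30°: sin φ sin δ = -0.0424, cos φ cos δ cos H = 0.7353, so cos θ_z = 0.6929.
Top-of-atmosphere irradiance = S₀ cos θ_z = 1365 × 0.6929 = 945.81 W/m².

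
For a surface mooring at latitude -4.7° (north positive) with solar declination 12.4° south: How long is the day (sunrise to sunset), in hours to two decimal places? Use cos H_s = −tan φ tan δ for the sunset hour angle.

12.14 hours

The sunset hour angle satisfies cos H_s = −tan φ tan δ = -0.0181, giving H_s = 91.04°.
Day length = 2 H_s / 15° h⁻¹ = 182.08° / 15 = 12.139 h.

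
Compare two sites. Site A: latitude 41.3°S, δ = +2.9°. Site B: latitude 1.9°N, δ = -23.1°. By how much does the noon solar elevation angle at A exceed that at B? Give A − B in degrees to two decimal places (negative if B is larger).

A: 90° − |-41.3 − (2.9)| = 45.80°.
B: 90° − |1.9 − (-23.1)| = 65.00°.
A − B = 45.80 − 65.00 = -19.20°.

-19.20°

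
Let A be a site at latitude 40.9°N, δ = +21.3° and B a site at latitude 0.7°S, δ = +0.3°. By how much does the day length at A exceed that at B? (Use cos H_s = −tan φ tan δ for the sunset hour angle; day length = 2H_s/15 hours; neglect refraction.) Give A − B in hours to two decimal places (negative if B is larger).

A: H_s = arccos(−tan 40.9° · tan 21.3°) = 109.74°, so 2H_s/15 = 14.6320 h.
B: H_s = arccos(−tan -0.7° · tan 0.3°) = 90.00°, so 2H_s/15 = 12.0000 h.
A − B = 14.6320 − 12.0000 = 2.6320 h.

+2.63 h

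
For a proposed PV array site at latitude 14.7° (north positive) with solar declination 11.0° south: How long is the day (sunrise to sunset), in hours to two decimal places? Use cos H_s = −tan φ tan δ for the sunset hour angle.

The sunset hour angle satisfies cos H_s = −tan φ tan δ = 0.0510, giving H_s = 87.08°.
Day length = 2 H_s / 15° h⁻¹ = 174.16° / 15 = 11.611 h.

11.61 hours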